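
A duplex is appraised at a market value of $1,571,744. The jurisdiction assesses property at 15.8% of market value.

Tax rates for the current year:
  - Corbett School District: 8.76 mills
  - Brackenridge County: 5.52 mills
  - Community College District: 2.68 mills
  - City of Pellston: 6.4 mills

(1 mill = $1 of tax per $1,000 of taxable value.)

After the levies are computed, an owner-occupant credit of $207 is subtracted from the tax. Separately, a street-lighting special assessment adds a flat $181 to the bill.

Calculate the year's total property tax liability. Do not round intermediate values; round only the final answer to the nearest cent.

Assessed value = $1,571,744 × 0.158 = $248,335.552
Corbett School District: $248,335.552 × 0.00876 = $2,175.41943552
Brackenridge County: $248,335.552 × 0.00552 = $1,370.81224704
Community College District: $248,335.552 × 0.00268 = $665.53927936
City of Pellston: $248,335.552 × 0.0064 = $1,589.3475328
Levies subtotal = $5,801.11849472
After credit = $5,801.11849472 − $207 = $5,594.11849472
Total = $5,594.11849472 + $181 = $5,775.11849472

$5,775.12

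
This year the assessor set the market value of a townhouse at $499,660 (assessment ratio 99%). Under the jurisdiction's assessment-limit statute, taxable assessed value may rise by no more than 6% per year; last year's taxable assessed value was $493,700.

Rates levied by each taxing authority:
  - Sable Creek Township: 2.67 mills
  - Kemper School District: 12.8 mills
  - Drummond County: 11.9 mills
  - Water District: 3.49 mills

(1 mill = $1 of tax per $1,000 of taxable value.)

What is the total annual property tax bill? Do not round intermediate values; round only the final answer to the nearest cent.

Uncapped assessed value = $499,660 × 0.99 = $494,663.4
Cap limit = $493,700 × 1.06 = $523,322
Taxable assessed value = min($494,663.4, $523,322) = $494,663.4 (cap does not bind)
Sable Creek Township: $494,663.4 × 0.00267 = $1,320.751278
Kemper School District: $494,663.4 × 0.0128 = $6,331.69152
Drummond County: $494,663.4 × 0.0119 = $5,886.49446
Water District: $494,663.4 × 0.00349 = $1,726.375266
Total = $15,265.312524

$15,265.31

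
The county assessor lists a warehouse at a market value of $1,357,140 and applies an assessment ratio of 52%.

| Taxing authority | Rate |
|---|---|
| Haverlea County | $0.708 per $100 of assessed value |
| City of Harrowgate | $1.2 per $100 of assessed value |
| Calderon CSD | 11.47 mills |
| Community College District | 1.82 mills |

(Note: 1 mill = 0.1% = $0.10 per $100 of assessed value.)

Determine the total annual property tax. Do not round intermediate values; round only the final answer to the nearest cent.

Assessed value = $1,357,140 × 0.52 = $705,712.8
Haverlea County: $705,712.8 × 0.00708 = $4,996.446624
City of Harrowgate: $705,712.8 × 0.012 = $8,468.5536
Calderon CSD: $705,712.8 × 0.01147 = $8,094.525816
Community College District: $705,712.8 × 0.00182 = $1,284.397296
Total = $22,843.923336

$22,843.92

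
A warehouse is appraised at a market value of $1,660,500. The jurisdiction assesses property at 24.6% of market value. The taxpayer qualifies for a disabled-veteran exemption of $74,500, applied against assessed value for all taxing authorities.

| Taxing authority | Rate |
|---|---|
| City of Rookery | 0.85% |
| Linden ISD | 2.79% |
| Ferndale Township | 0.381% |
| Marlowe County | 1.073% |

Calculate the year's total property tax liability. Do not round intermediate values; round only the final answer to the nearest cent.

$17,013.09

Assessed value = $1,660,500 × 0.246 = $408,483
Taxable value = $408,483 − $74,500 = $333,983
City of Rookery: $333,983 × 0.0085 = $2,838.8555
Linden ISD: $333,983 × 0.0279 = $9,318.1257
Ferndale Township: $333,983 × 0.00381 = $1,272.47523
Marlowe County: $333,983 × 0.01073 = $3,583.63759
Total = $2,838.8555 + $9,318.1257 + $1,272.47523 + $3,583.63759 = $17,013.09402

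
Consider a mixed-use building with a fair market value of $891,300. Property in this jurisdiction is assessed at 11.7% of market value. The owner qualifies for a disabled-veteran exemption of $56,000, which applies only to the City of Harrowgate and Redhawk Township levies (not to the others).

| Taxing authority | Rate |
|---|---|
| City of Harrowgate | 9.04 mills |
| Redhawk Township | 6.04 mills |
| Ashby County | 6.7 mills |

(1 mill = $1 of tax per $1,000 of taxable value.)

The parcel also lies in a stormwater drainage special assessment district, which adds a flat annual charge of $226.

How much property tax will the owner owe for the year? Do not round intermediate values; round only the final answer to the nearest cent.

$1,652.78

Assessed value = $891,300 × 0.117 = $104,282.1
City of Harrowgate: ($104,282.1 − $56,000) × 0.00904 = $48,282.1 × 0.00904 = $436.470184
Redhawk Township: ($104,282.1 − $56,000) × 0.00604 = $48,282.1 × 0.00604 = $291.623884
Ashby County: $104,282.1 × 0.0067 = $698.69007
Levies subtotal = $1,426.784138
Total = $1,426.784138 + $226 = $1,652.784138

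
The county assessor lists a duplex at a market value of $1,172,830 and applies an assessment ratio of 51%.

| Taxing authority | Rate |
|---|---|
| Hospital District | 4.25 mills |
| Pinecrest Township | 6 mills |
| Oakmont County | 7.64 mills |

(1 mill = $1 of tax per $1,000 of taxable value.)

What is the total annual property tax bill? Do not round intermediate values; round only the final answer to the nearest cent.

Assessed value = $1,172,830 × 0.51 = $598,143.3
Hospital District: $598,143.3 × 0.00425 = $2,542.109025
Pinecrest Township: $598,143.3 × 0.006 = $3,588.8598
Oakmont County: $598,143.3 × 0.00764 = $4,569.814812
Total = $2,542.109025 + $3,588.8598 + $4,569.814812 = $10,700.783637

$10,700.78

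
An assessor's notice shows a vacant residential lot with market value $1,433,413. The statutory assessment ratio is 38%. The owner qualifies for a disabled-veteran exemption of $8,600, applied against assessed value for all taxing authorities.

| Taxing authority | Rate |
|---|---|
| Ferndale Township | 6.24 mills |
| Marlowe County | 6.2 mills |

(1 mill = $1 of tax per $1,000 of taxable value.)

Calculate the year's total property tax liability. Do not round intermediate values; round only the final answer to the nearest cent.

$6,669.05

Assessed value = $1,433,413 × 0.38 = $544,696.94
Taxable value = $544,696.94 − $8,600 = $536,096.94
Ferndale Township: $536,096.94 × 0.00624 = $3,345.2449056
Marlowe County: $536,096.94 × 0.0062 = $3,323.801028
Total = $3,345.2449056 + $3,323.801028 = $6,669.0459336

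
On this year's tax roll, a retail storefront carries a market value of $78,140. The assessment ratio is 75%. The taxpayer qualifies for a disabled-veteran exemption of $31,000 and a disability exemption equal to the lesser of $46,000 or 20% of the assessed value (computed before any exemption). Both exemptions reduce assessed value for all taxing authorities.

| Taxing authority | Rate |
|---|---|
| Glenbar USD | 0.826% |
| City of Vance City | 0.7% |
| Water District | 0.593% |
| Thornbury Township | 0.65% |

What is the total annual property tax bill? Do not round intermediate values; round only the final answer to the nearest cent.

$439.83

Assessed value = $78,140 × 0.75 = $58,605
Disability exemption = min($46,000, 20% × $58,605) = min($46,000, $11,721) = $11,721 (percentage binds)
Taxable value = $58,605 − $31,000 − $11,721 = $15,884
Glenbar USD: $15,884 × 0.00826 = $131.20184
City of Vance City: $15,884 × 0.007 = $111.188
Water District: $15,884 × 0.00593 = $94.19212
Thornbury Township: $15,884 × 0.0065 = $103.246
Total = $439.82796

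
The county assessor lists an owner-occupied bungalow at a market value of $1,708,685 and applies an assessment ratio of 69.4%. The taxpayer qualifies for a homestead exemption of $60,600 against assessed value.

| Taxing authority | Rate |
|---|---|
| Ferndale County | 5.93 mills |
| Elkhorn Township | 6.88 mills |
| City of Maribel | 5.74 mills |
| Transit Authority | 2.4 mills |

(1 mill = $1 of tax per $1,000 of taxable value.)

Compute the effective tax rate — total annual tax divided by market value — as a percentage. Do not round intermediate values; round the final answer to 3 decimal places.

Assessed value = $1,708,685 × 0.694 = $1,185,827.39
Taxable value = $1,185,827.39 − $60,600 = $1,125,227.39
Ferndale County: $1,125,227.39 × 0.00593 = $6,672.5984227
Elkhorn Township: $1,125,227.39 × 0.00688 = $7,741.5644432
City of Maribel: $1,125,227.39 × 0.00574 = $6,458.8052186
Transit Authority: $1,125,227.39 × 0.0024 = $2,700.545736
Total tax = $23,573.5138205
Effective rate = $23,573.5138205 ÷ $1,708,685 = 1.380% of market value

1.380%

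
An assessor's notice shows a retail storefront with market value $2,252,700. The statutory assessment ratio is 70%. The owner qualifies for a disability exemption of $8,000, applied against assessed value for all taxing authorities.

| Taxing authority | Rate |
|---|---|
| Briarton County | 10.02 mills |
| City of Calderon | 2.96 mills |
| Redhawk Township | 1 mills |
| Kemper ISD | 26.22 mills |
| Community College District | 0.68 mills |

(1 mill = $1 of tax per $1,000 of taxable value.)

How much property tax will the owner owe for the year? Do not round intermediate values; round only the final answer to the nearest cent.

Assessed value = $2,252,700 × 0.7 = $1,576,890
Taxable value = $1,576,890 − $8,000 = $1,568,890
Briarton County: $1,568,890 × 0.01002 = $15,720.2778
City of Calderon: $1,568,890 × 0.00296 = $4,643.9144
Redhawk Township: $1,568,890 × 0.001 = $1,568.89
Kemper ISD: $1,568,890 × 0.02622 = $41,136.2958
Community College District: $1,568,890 × 0.00068 = $1,066.8452
Total = $15,720.2778 + $4,643.9144 + $1,568.89 + $41,136.2958 + $1,066.8452 = $64,136.2232

$64,136.22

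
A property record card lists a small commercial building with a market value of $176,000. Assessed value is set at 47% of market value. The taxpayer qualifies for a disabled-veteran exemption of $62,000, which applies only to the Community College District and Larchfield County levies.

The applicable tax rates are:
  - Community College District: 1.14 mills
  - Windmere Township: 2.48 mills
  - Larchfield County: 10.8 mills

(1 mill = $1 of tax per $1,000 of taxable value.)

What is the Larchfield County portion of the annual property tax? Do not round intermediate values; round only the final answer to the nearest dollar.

$224

Assessed value = $176,000 × 0.47 = $82,720
Larchfield County taxable value = $82,720 − $62,000 = $20,720
Larchfield County levy = $20,720 × 0.0108 = $223.776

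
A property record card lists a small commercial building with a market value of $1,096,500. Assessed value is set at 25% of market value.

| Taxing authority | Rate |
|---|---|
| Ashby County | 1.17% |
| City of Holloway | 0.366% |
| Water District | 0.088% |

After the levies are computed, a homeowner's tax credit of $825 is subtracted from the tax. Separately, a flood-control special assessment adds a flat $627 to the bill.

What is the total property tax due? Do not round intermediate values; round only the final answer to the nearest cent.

$4,253.79

Assessed value = $1,096,500 × 0.25 = $274,125
Ashby County: $274,125 × 0.0117 = $3,207.2625
City of Holloway: $274,125 × 0.00366 = $1,003.2975
Water District: $274,125 × 0.00088 = $241.23
Levies subtotal = $4,451.79
After credit = $4,451.79 − $825 = $3,626.79
Total = $3,626.79 + $627 = $4,253.79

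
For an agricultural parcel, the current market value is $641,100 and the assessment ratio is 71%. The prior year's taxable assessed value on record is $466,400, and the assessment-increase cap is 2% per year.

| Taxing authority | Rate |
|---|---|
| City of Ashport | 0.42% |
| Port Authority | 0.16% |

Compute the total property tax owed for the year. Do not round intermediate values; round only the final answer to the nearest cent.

Uncapped assessed value = $641,100 × 0.71 = $455,181
Cap limit = $466,400 × 1.02 = $475,728
Taxable assessed value = min($455,181, $475,728) = $455,181 (cap does not bind)
City of Ashport: $455,181 × 0.0042 = $1,911.7602
Port Authority: $455,181 × 0.0016 = $728.2896
Total = $2,640.0498

$2,640.05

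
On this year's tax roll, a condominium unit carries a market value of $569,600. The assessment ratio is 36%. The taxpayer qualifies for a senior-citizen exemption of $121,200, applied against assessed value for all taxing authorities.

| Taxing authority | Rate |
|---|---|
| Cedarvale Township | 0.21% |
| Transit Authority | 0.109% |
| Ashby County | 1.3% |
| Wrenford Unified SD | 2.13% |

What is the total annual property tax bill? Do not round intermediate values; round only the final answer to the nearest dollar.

Assessed value = $569,600 × 0.36 = $205,056
Taxable value = $205,056 − $121,200 = $83,856
Cedarvale Township: $83,856 × 0.0021 = $176.0976
Transit Authority: $83,856 × 0.00109 = $91.40304
Ashby County: $83,856 × 0.013 = $1,090.128
Wrenford Unified SD: $83,856 × 0.0213 = $1,786.1328
Total = $176.0976 + $91.40304 + $1,090.128 + $1,786.1328 = $3,143.76144

$3,144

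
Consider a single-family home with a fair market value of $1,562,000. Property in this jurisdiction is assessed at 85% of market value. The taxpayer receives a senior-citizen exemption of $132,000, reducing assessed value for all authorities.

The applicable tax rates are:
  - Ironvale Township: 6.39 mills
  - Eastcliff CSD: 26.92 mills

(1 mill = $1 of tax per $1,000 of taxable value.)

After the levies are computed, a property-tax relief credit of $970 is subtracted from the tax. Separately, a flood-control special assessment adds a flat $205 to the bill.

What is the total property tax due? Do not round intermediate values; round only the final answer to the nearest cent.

Assessed value = $1,562,000 × 0.85 = $1,327,700
Taxable value = $1,327,700 − $132,000 = $1,195,700
Ironvale Township: $1,195,700 × 0.00639 = $7,640.523
Eastcliff CSD: $1,195,700 × 0.02692 = $32,188.244
Levies subtotal = $39,828.767
After credit = $39,828.767 − $970 = $38,858.767
Total = $38,858.767 + $205 = $39,063.767

$39,063.77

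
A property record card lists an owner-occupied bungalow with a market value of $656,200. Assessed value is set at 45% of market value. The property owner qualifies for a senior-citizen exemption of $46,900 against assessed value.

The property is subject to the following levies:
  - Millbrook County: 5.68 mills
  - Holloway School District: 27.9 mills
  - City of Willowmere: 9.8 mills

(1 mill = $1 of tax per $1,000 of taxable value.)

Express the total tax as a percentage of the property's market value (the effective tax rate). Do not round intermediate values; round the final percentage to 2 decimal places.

Assessed value = $656,200 × 0.45 = $295,290
Taxable value = $295,290 − $46,900 = $248,390
Millbrook County: $248,390 × 0.00568 = $1,410.8552
Holloway School District: $248,390 × 0.0279 = $6,930.081
City of Willowmere: $248,390 × 0.0098 = $2,434.222
Total tax = $10,775.1582
Effective rate = $10,775.1582 ÷ $656,200 = 1.64% of market value

1.64%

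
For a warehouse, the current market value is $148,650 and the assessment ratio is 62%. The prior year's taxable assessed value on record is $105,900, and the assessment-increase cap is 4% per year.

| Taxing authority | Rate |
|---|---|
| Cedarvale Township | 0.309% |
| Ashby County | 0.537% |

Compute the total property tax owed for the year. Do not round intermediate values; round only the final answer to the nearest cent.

$779.70

Uncapped assessed value = $148,650 × 0.62 = $92,163
Cap limit = $105,900 × 1.04 = $110,136
Taxable assessed value = min($92,163, $110,136) = $92,163 (cap does not bind)
Cedarvale Township: $92,163 × 0.00309 = $284.78367
Ashby County: $92,163 × 0.00537 = $494.91531
Total = $779.69898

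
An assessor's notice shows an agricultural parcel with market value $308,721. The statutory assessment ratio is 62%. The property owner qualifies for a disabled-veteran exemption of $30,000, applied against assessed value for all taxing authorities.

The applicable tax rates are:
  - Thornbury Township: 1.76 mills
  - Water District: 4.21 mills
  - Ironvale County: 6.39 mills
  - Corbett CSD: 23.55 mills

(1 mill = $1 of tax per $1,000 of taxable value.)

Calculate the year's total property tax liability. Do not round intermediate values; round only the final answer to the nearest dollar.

$5,796

Assessed value = $308,721 × 0.62 = $191,407.02
Taxable value = $191,407.02 − $30,000 = $161,407.02
Thornbury Township: $161,407.02 × 0.00176 = $284.0763552
Water District: $161,407.02 × 0.00421 = $679.5235542
Ironvale County: $161,407.02 × 0.00639 = $1,031.3908578
Corbett CSD: $161,407.02 × 0.02355 = $3,801.135321
Total = $284.0763552 + $679.5235542 + $1,031.3908578 + $3,801.135321 = $5,796.1260882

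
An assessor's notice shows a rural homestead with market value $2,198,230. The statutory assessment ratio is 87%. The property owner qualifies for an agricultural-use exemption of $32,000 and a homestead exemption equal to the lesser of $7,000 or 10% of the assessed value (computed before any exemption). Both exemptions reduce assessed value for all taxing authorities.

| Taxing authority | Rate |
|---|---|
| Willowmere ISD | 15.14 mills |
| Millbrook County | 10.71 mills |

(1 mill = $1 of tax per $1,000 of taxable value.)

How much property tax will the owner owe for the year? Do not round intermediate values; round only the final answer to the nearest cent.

Assessed value = $2,198,230 × 0.87 = $1,912,460.1
Homestead exemption = min($7,000, 10% × $1,912,460.1) = min($7,000, $191,246.01) = $7,000 (dollar cap binds)
Taxable value = $1,912,460.1 − $32,000 − $7,000 = $1,873,460.1
Willowmere ISD: $1,873,460.1 × 0.01514 = $28,364.185914
Millbrook County: $1,873,460.1 × 0.01071 = $20,064.757671
Total = $48,428.943585

$48,428.94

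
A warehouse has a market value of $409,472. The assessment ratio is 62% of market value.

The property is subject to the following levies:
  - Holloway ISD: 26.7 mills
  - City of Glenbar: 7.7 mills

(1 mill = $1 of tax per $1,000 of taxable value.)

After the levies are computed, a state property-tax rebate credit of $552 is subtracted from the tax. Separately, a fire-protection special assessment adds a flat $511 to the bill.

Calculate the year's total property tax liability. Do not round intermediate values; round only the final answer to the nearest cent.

Assessed value = $409,472 × 0.62 = $253,872.64
Holloway ISD: $253,872.64 × 0.0267 = $6,778.399488
City of Glenbar: $253,872.64 × 0.0077 = $1,954.819328
Levies subtotal = $8,733.218816
After credit = $8,733.218816 − $552 = $8,181.218816
Total = $8,181.218816 + $511 = $8,692.218816

$8,692.22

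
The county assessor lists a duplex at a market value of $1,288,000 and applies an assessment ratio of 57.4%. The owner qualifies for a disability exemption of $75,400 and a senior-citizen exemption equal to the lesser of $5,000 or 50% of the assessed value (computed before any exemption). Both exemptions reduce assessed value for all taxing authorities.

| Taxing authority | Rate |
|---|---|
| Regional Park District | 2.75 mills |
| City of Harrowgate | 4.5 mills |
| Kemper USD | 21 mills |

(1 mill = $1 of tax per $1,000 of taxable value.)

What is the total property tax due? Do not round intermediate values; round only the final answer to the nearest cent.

Assessed value = $1,288,000 × 0.574 = $739,312
Senior-citizen exemption = min($5,000, 50% × $739,312) = min($5,000, $369,656) = $5,000 (dollar cap binds)
Taxable value = $739,312 − $75,400 − $5,000 = $658,912
Regional Park District: $658,912 × 0.00275 = $1,812.008
City of Harrowgate: $658,912 × 0.0045 = $2,965.104
Kemper USD: $658,912 × 0.021 = $13,837.152
Total = $18,614.264

$18,614.26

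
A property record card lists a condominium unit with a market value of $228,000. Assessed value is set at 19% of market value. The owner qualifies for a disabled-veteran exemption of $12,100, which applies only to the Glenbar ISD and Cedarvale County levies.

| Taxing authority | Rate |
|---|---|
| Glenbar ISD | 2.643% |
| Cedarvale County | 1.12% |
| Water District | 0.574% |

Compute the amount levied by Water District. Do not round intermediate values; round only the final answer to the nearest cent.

$248.66

Assessed value = $228,000 × 0.19 = $43,320
Water District taxable value = $43,320 (exemption does not apply)
Water District levy = $43,320 × 0.00574 = $248.6568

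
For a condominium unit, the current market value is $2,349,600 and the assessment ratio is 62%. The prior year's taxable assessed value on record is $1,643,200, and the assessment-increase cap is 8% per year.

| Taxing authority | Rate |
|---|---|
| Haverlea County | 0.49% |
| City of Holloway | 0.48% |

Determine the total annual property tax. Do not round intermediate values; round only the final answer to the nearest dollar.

Uncapped assessed value = $2,349,600 × 0.62 = $1,456,752
Cap limit = $1,643,200 × 1.08 = $1,774,656
Taxable assessed value = min($1,456,752, $1,774,656) = $1,456,752 (cap does not bind)
Haverlea County: $1,456,752 × 0.0049 = $7,138.0848
City of Holloway: $1,456,752 × 0.0048 = $6,992.4096
Total = $14,130.4944

$14,130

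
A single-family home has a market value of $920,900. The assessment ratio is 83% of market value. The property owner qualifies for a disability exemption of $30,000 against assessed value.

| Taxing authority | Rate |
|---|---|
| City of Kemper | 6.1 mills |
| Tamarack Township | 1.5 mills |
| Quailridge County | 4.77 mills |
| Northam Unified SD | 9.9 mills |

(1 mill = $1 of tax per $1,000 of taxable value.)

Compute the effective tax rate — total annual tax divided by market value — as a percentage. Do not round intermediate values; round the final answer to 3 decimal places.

Assessed value = $920,900 × 0.83 = $764,347
Taxable value = $764,347 − $30,000 = $734,347
City of Kemper: $734,347 × 0.0061 = $4,479.5167
Tamarack Township: $734,347 × 0.0015 = $1,101.5205
Quailridge County: $734,347 × 0.00477 = $3,502.83519
Northam Unified SD: $734,347 × 0.0099 = $7,270.0353
Total tax = $16,353.90769
Effective rate = $16,353.90769 ÷ $920,900 = 1.776% of market value

1.776%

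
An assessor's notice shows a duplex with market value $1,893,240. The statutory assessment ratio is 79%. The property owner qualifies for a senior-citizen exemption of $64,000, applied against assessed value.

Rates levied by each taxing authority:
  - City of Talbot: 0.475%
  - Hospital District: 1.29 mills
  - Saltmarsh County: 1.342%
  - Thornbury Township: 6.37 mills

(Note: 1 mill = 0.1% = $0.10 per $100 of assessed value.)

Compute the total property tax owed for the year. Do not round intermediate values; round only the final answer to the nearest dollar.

Assessed value = $1,893,240 × 0.79 = $1,495,659.6
Taxable value = $1,495,659.6 − $64,000 = $1,431,659.6
City of Talbot: $1,431,659.6 × 0.00475 = $6,800.3831
Hospital District: $1,431,659.6 × 0.00129 = $1,846.840884
Saltmarsh County: $1,431,659.6 × 0.01342 = $19,212.871832
Thornbury Township: $1,431,659.6 × 0.00637 = $9,119.671652
Total = $36,979.767468

$36,980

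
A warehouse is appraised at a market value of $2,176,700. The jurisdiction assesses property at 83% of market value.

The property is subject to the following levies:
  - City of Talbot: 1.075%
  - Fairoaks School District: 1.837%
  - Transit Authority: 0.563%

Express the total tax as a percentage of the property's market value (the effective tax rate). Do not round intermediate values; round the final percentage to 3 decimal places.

2.884%

Assessed value = $2,176,700 × 0.83 = $1,806,661
City of Talbot: $1,806,661 × 0.01075 = $19,421.60575
Fairoaks School District: $1,806,661 × 0.01837 = $33,188.36257
Transit Authority: $1,806,661 × 0.00563 = $10,171.50143
Total tax = $62,781.46975
Effective rate = $62,781.46975 ÷ $2,176,700 = 2.884% of market value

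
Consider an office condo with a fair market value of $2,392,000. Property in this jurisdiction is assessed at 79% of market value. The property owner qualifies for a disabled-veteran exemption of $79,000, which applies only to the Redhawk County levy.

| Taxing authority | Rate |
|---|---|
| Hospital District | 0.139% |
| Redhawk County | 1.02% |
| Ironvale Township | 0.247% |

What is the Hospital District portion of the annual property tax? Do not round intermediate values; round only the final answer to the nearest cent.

$2,626.66

Assessed value = $2,392,000 × 0.79 = $1,889,680
Hospital District taxable value = $1,889,680 (exemption does not apply)
Hospital District levy = $1,889,680 × 0.00139 = $2,626.6552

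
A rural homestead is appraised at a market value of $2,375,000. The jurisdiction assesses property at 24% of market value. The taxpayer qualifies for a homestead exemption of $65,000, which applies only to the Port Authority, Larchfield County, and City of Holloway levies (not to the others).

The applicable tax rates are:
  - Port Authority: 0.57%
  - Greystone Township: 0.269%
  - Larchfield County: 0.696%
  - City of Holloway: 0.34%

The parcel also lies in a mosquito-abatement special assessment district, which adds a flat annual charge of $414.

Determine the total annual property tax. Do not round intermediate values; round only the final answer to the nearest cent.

Assessed value = $2,375,000 × 0.24 = $570,000
Port Authority: ($570,000 − $65,000) × 0.0057 = $505,000 × 0.0057 = $2,878.5
Greystone Township: $570,000 × 0.00269 = $1,533.3
Larchfield County: ($570,000 − $65,000) × 0.00696 = $505,000 × 0.00696 = $3,514.8
City of Holloway: ($570,000 − $65,000) × 0.0034 = $505,000 × 0.0034 = $1,717
Levies subtotal = $9,643.6
Total = $9,643.6 + $414 = $10,057.6

$10,057.60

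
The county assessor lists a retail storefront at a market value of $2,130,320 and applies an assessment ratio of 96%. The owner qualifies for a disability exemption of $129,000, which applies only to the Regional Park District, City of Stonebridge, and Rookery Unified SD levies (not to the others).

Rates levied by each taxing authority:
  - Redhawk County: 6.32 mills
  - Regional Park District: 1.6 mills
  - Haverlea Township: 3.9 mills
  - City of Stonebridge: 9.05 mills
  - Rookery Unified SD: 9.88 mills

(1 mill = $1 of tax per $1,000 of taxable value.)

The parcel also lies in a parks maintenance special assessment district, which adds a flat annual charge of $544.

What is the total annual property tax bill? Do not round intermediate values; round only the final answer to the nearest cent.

$60,782.68

Assessed value = $2,130,320 × 0.96 = $2,045,107.2
Redhawk County: $2,045,107.2 × 0.00632 = $12,925.077504
Regional Park District: ($2,045,107.2 − $129,000) × 0.0016 = $1,916,107.2 × 0.0016 = $3,065.77152
Haverlea Township: $2,045,107.2 × 0.0039 = $7,975.91808
City of Stonebridge: ($2,045,107.2 − $129,000) × 0.00905 = $1,916,107.2 × 0.00905 = $17,340.77016
Rookery Unified SD: ($2,045,107.2 − $129,000) × 0.00988 = $1,916,107.2 × 0.00988 = $18,931.139136
Levies subtotal = $60,238.6764
Total = $60,238.6764 + $544 = $60,782.6764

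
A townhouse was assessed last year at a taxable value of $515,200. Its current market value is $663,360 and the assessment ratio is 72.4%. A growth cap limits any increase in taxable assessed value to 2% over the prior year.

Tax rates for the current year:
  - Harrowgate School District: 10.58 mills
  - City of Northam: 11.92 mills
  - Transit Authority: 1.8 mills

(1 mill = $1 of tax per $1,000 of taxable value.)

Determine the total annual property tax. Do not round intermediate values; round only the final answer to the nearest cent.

Uncapped assessed value = $663,360 × 0.724 = $480,272.64
Cap limit = $515,200 × 1.02 = $525,504
Taxable assessed value = min($480,272.64, $525,504) = $480,272.64 (cap does not bind)
Harrowgate School District: $480,272.64 × 0.01058 = $5,081.2845312
City of Northam: $480,272.64 × 0.01192 = $5,724.8498688
Transit Authority: $480,272.64 × 0.0018 = $864.490752
Total = $11,670.625152

$11,670.63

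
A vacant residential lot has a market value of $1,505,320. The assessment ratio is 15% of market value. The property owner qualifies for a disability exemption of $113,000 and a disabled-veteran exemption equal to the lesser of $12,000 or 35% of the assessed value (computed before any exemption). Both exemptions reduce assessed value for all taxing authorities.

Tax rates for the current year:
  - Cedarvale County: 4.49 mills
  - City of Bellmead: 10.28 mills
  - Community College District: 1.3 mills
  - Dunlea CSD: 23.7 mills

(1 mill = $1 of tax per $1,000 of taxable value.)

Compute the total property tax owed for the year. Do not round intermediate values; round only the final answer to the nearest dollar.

$4,009

Assessed value = $1,505,320 × 0.15 = $225,798
Disabled-veteran exemption = min($12,000, 35% × $225,798) = min($12,000, $79,029.3) = $12,000 (dollar cap binds)
Taxable value = $225,798 − $113,000 − $12,000 = $100,798
Cedarvale County: $100,798 × 0.00449 = $452.58302
City of Bellmead: $100,798 × 0.01028 = $1,036.20344
Community College District: $100,798 × 0.0013 = $131.0374
Dunlea CSD: $100,798 × 0.0237 = $2,388.9126
Total = $4,008.73646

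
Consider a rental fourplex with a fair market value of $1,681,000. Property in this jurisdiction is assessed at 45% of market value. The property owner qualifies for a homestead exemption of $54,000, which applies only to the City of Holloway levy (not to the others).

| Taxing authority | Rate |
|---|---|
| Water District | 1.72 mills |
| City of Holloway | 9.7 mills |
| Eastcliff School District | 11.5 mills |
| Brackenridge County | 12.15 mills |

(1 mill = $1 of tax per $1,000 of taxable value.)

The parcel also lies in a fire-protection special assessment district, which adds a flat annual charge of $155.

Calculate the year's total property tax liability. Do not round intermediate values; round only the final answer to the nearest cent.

$26,159.90

Assessed value = $1,681,000 × 0.45 = $756,450
Water District: $756,450 × 0.00172 = $1,301.094
City of Holloway: ($756,450 − $54,000) × 0.0097 = $702,450 × 0.0097 = $6,813.765
Eastcliff School District: $756,450 × 0.0115 = $8,699.175
Brackenridge County: $756,450 × 0.01215 = $9,190.8675
Levies subtotal = $26,004.9015
Total = $26,004.9015 + $155 = $26,159.9015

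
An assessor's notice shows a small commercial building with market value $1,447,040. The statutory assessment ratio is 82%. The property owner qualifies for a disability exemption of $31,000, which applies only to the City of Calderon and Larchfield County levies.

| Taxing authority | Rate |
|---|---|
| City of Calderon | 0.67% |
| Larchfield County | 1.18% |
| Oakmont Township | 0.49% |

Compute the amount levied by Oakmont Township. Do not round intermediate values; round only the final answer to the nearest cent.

Assessed value = $1,447,040 × 0.82 = $1,186,572.8
Oakmont Township taxable value = $1,186,572.8 (exemption does not apply)
Oakmont Township levy = $1,186,572.8 × 0.0049 = $5,814.20672

$5,814.21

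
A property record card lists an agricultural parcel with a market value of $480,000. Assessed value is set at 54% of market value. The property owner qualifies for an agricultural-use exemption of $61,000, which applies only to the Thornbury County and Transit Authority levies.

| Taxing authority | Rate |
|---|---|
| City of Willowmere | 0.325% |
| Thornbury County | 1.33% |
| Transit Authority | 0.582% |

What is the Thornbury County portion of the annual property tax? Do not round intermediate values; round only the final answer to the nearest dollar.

$2,636

Assessed value = $480,000 × 0.54 = $259,200
Thornbury County taxable value = $259,200 − $61,000 = $198,200
Thornbury County levy = $198,200 × 0.0133 = $2,636.06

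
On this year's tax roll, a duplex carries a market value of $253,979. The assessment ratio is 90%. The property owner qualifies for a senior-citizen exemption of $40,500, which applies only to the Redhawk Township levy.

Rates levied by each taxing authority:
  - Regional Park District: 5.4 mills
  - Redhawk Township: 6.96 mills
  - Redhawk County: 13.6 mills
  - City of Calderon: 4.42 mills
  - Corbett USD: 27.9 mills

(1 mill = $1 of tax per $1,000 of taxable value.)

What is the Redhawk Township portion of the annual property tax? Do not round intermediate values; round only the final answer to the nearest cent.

Assessed value = $253,979 × 0.9 = $228,581.1
Redhawk Township taxable value = $228,581.1 − $40,500 = $188,081.1
Redhawk Township levy = $188,081.1 × 0.00696 = $1,309.044456

$1,309.04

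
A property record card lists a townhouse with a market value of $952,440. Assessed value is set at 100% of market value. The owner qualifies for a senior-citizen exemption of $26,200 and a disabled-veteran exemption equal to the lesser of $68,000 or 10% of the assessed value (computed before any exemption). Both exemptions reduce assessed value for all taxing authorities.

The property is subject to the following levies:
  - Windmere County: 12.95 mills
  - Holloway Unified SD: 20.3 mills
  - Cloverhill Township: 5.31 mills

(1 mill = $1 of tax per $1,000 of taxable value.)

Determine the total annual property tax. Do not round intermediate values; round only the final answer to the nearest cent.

$33,093.73

Assessed value = $952,440 × 1 = $952,440
Disabled-veteran exemption = min($68,000, 10% × $952,440) = min($68,000, $95,244) = $68,000 (dollar cap binds)
Taxable value = $952,440 − $26,200 − $68,000 = $858,240
Windmere County: $858,240 × 0.01295 = $11,114.208
Holloway Unified SD: $858,240 × 0.0203 = $17,422.272
Cloverhill Township: $858,240 × 0.00531 = $4,557.2544
Total = $33,093.7344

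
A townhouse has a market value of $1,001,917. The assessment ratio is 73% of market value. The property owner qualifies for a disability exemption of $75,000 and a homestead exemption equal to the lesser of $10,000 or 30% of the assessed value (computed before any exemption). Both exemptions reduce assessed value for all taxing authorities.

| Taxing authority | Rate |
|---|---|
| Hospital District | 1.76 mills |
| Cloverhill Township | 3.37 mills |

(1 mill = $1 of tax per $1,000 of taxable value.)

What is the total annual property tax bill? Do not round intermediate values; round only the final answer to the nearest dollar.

Assessed value = $1,001,917 × 0.73 = $731,399.41
Homestead exemption = min($10,000, 30% × $731,399.41) = min($10,000, $219,419.823) = $10,000 (dollar cap binds)
Taxable value = $731,399.41 − $75,000 − $10,000 = $646,399.41
Hospital District: $646,399.41 × 0.00176 = $1,137.6629616
Cloverhill Township: $646,399.41 × 0.00337 = $2,178.3660117
Total = $3,316.0289733

$3,316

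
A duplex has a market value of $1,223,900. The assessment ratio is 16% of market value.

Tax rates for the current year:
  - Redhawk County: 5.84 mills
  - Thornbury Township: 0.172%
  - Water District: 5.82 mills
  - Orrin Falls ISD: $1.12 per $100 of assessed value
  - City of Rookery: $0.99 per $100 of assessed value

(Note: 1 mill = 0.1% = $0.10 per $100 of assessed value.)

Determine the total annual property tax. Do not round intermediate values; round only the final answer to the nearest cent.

$6,752.01

Assessed value = $1,223,900 × 0.16 = $195,824
Redhawk County: $195,824 × 0.00584 = $1,143.61216
Thornbury Township: $195,824 × 0.00172 = $336.81728
Water District: $195,824 × 0.00582 = $1,139.69568
Orrin Falls ISD: $195,824 × 0.0112 = $2,193.2288
City of Rookery: $195,824 × 0.0099 = $1,938.6576
Total = $6,752.01152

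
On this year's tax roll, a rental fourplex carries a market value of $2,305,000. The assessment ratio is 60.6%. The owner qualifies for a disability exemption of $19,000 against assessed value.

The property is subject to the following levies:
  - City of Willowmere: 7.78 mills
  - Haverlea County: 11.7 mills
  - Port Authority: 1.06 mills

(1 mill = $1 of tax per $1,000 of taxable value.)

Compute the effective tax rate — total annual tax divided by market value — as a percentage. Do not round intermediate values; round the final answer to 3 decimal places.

1.228%

Assessed value = $2,305,000 × 0.606 = $1,396,830
Taxable value = $1,396,830 − $19,000 = $1,377,830
City of Willowmere: $1,377,830 × 0.00778 = $10,719.5174
Haverlea County: $1,377,830 × 0.0117 = $16,120.611
Port Authority: $1,377,830 × 0.00106 = $1,460.4998
Total tax = $28,300.6282
Effective rate = $28,300.6282 ÷ $2,305,000 = 1.228% of market value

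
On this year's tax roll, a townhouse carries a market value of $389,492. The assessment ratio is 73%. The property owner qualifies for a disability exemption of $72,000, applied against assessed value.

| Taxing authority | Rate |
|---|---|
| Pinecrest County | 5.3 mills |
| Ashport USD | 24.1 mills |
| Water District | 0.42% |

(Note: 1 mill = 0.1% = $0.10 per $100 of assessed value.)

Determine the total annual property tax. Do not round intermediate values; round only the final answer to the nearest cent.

$7,134.26

Assessed value = $389,492 × 0.73 = $284,329.16
Taxable value = $284,329.16 − $72,000 = $212,329.16
Pinecrest County: $212,329.16 × 0.0053 = $1,125.344548
Ashport USD: $212,329.16 × 0.0241 = $5,117.132756
Water District: $212,329.16 × 0.0042 = $891.782472
Total = $7,134.259776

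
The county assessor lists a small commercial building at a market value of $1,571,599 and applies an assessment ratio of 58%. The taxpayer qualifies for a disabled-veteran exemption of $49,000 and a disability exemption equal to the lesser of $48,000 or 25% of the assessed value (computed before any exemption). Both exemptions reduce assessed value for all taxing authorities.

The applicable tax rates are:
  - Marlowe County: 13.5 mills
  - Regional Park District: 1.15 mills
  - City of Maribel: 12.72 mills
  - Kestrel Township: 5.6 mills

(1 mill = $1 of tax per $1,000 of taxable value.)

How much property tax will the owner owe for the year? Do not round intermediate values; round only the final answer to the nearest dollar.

$26,855

Assessed value = $1,571,599 × 0.58 = $911,527.42
Disability exemption = min($48,000, 25% × $911,527.42) = min($48,000, $227,881.855) = $48,000 (dollar cap binds)
Taxable value = $911,527.42 − $49,000 − $48,000 = $814,527.42
Marlowe County: $814,527.42 × 0.0135 = $10,996.12017
Regional Park District: $814,527.42 × 0.00115 = $936.706533
City of Maribel: $814,527.42 × 0.01272 = $10,360.7887824
Kestrel Township: $814,527.42 × 0.0056 = $4,561.353552
Total = $26,854.9690374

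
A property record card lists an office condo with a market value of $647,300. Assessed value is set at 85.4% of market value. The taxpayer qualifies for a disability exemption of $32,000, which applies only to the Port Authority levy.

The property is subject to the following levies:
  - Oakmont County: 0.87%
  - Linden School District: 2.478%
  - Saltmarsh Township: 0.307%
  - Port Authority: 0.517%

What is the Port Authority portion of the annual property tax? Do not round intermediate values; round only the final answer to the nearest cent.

$2,692.51

Assessed value = $647,300 × 0.854 = $552,794.2
Port Authority taxable value = $552,794.2 − $32,000 = $520,794.2
Port Authority levy = $520,794.2 × 0.00517 = $2,692.506014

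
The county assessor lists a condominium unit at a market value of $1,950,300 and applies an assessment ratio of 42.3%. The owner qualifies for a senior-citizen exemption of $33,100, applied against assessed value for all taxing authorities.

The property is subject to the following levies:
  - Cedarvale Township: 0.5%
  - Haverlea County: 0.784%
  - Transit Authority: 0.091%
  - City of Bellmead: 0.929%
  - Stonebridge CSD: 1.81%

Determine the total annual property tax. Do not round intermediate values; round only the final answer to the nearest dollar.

Assessed value = $1,950,300 × 0.423 = $824,976.9
Taxable value = $824,976.9 − $33,100 = $791,876.9
Cedarvale Township: $791,876.9 × 0.005 = $3,959.3845
Haverlea County: $791,876.9 × 0.00784 = $6,208.314896
Transit Authority: $791,876.9 × 0.00091 = $720.607979
City of Bellmead: $791,876.9 × 0.00929 = $7,356.536401
Stonebridge CSD: $791,876.9 × 0.0181 = $14,332.97189
Total = $3,959.3845 + $6,208.314896 + $720.607979 + $7,356.536401 + $14,332.97189 = $32,577.815666

$32,578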